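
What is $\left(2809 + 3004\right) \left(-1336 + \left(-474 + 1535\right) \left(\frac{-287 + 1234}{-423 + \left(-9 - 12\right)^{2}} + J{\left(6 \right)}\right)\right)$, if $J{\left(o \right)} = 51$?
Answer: $\frac{11362769921}{18} \approx 6.3127 \cdot 10^{8}$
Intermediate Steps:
$\left(2809 + 3004\right) \left(-1336 + \left(-474 + 1535\right) \left(\frac{-287 + 1234}{-423 + \left(-9 - 12\right)^{2}} + J{\left(6 \right)}\right)\right) = \left(2809 + 3004\right) \left(-1336 + \left(-474 + 1535\right) \left(\frac{-287 + 1234}{-423 + \left(-9 - 12\right)^{2}} + 51\right)\right) = 5813 \left(-1336 + 1061 \left(\frac{947}{-423 + \left(-21\right)^{2}} + 51\right)\right) = 5813 \left(-1336 + 1061 \left(\frac{947}{-423 + 441} + 51\right)\right) = 5813 \left(-1336 + 1061 \left(\frac{947}{18} + 51\right)\right) = 5813 \left(-1336 + 1061 \cdot \frac{1865}{18}\right) = 5813 \left(-1336 + \frac{1978765}{18}\right) = 5813 \cdot \frac{1954717}{18} = \frac{11362769921}{18}$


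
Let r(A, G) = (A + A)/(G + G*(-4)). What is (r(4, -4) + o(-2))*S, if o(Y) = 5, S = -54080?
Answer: -919360/3 ≈ -3.0645e+5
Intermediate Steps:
r(A, G) = -2*A/(3*G) (r(A, G) = (2*A)/(G - 4*G) = (2*A)/((-3*G)) = (2*A)*(-1/(3*G)) = -2*A/(3*G))
(r(4, -4) + o(-2))*S = (-⅔*4/(-4) + 5)*(-54080) = (-⅔*4*(-¼) + 5)*(-54080) = (⅔ + 5)*(-54080) = (17/3)*(-54080) = -919360/3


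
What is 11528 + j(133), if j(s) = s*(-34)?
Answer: 7006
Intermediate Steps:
j(s) = -34*s
11528 + j(133) = 11528 - 34*133 = 11528 - 4522 = 7006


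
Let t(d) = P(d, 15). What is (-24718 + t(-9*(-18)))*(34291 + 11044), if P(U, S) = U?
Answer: -1113246260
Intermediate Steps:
t(d) = d
(-24718 + t(-9*(-18)))*(34291 + 11044) = (-24718 - 9*(-18))*(34291 + 11044) = (-24718 + 162)*45335 = -24556*45335 = -1113246260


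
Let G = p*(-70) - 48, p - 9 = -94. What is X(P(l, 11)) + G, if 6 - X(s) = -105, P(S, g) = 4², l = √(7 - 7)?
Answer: 6013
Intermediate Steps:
p = -85 (p = 9 - 94 = -85)
l = 0 (l = √0 = 0)
P(S, g) = 16
G = 5902 (G = -85*(-70) - 48 = 5950 - 48 = 5902)
X(s) = 111 (X(s) = 6 - 1*(-105) = 6 + 105 = 111)
X(P(l, 11)) + G = 111 + 5902 = 6013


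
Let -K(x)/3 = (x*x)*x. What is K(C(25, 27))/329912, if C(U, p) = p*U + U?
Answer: -128625000/41239 ≈ -3119.0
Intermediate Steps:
C(U, p) = U + U*p (C(U, p) = U*p + U = U + U*p)
K(x) = -3*x³ (K(x) = -3*x*x*x = -3*x²*x = -3*x³)
K(C(25, 27))/329912 = -3*15625*(1 + 27)³/329912 = -3*(25*28)³*(1/329912) = -3*700³*(1/329912) = -3*343000000*(1/329912) = -1029000000*1/329912 = -128625000/41239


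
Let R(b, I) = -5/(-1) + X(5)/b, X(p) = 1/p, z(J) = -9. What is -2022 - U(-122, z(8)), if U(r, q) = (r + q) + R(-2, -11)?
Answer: -18959/10 ≈ -1895.9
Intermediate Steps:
X(p) = 1/p
R(b, I) = 5 + 1/(5*b) (R(b, I) = -5/(-1) + 1/(5*b) = -5*(-1) + 1/(5*b) = 5 + 1/(5*b))
U(r, q) = 49/10 + q + r (U(r, q) = (r + q) + (5 + (⅕)/(-2)) = (q + r) + (5 + (⅕)*(-½)) = (q + r) + (5 - ⅒) = (q + r) + 49/10 = 49/10 + q + r)
-2022 - U(-122, z(8)) = -2022 - (49/10 - 9 - 122) = -2022 - 1*(-1261/10) = -2022 + 1261/10 = -18959/10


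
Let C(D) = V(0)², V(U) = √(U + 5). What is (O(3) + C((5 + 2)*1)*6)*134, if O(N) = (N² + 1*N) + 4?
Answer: 6164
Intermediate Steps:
V(U) = √(5 + U)
O(N) = 4 + N + N² (O(N) = (N² + N) + 4 = (N + N²) + 4 = 4 + N + N²)
C(D) = 5 (C(D) = (√(5 + 0))² = (√5)² = 5)
(O(3) + C((5 + 2)*1)*6)*134 = ((4 + 3 + 3²) + 5*6)*134 = ((4 + 3 + 9) + 30)*134 = (16 + 30)*134 = 46*134 = 6164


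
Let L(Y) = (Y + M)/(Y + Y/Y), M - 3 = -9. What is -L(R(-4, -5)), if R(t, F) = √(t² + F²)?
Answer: -47/40 + 7*√41/40 ≈ -0.054453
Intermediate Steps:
M = -6 (M = 3 - 9 = -6)
R(t, F) = √(F² + t²)
L(Y) = (-6 + Y)/(1 + Y) (L(Y) = (Y - 6)/(Y + Y/Y) = (-6 + Y)/(Y + 1) = (-6 + Y)/(1 + Y))
-L(R(-4, -5)) = -(-6 + √((-5)² + (-4)²))/(1 + √((-5)² + (-4)²)) = -(-6 + √(25 + 16))/(1 + √(25 + 16)) = -(-6 + √41)/(1 + √41)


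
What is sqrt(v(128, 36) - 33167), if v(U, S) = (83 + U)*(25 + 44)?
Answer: 4*I*sqrt(1163) ≈ 136.41*I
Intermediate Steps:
v(U, S) = 5727 + 69*U (v(U, S) = (83 + U)*69 = 5727 + 69*U)
sqrt(v(128, 36) - 33167) = sqrt((5727 + 69*128) - 33167) = sqrt((5727 + 8832) - 33167) = sqrt(14559 - 33167) = sqrt(-18608) = 4*I*sqrt(1163)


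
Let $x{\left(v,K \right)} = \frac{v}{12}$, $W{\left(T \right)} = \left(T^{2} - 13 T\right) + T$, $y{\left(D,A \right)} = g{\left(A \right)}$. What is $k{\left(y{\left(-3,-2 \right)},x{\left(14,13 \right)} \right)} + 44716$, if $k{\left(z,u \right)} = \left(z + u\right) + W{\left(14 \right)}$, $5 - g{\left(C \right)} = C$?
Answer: $\frac{268513}{6} \approx 44752.0$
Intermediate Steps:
$g{\left(C \right)} = 5 - C$
$y{\left(D,A \right)} = 5 - A$
$W{\left(T \right)} = T^{2} - 12 T$
$x{\left(v,K \right)} = \frac{v}{12}$ ($x{\left(v,K \right)} = v \frac{1}{12} = \frac{v}{12}$)
$k{\left(z,u \right)} = 28 + u + z$ ($k{\left(z,u \right)} = \left(z + u\right) + 14 \left(-12 + 14\right) = \left(u + z\right) + 14 \cdot 2 = \left(u + z\right) + 28 = 28 + u + z$)
$k{\left(y{\left(-3,-2 \right)},x{\left(14,13 \right)} \right)} + 44716 = \left(28 + \frac{1}{12} \cdot 14 + \left(5 - -2\right)\right) + 44716 = \left(28 + \frac{7}{6} + \left(5 + 2\right)\right) + 44716 = \left(28 + \frac{7}{6} + 7\right) + 44716 = \frac{217}{6} + 44716 = \frac{268513}{6}$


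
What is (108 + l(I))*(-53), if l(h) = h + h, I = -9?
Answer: -4770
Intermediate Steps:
l(h) = 2*h
(108 + l(I))*(-53) = (108 + 2*(-9))*(-53) = (108 - 18)*(-53) = 90*(-53) = -4770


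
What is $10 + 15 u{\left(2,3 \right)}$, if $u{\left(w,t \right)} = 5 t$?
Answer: $235$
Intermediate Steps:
$10 + 15 u{\left(2,3 \right)} = 10 + 15 \cdot 5 \cdot 3 = 10 + 15 \cdot 15 = 10 + 225 = 235$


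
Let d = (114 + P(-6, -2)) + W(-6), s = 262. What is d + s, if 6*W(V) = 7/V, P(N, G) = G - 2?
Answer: 13385/36 ≈ 371.81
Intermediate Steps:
P(N, G) = -2 + G
W(V) = 7/(6*V) (W(V) = (7/V)/6 = 7/(6*V))
d = 3953/36 (d = (114 + (-2 - 2)) + (7/6)/(-6) = (114 - 4) + (7/6)*(-1/6) = 110 - 7/36 = 3953/36 ≈ 109.81)
d + s = 3953/36 + 262 = 13385/36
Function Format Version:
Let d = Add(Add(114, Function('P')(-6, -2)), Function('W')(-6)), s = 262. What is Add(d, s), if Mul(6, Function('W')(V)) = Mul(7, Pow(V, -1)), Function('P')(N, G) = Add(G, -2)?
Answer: Rational(13385, 36) ≈ 371.81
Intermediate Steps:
Function('P')(N, G) = Add(-2, G)
Function('W')(V) = Mul(Rational(7, 6), Pow(V, -1)) (Function('W')(V) = Mul(Rational(1, 6), Mul(7, Pow(V, -1))) = Mul(Rational(7, 6), Pow(V, -1)))
d = Rational(3953, 36) (d = Add(Add(114, Add(-2, -2)), Mul(Rational(7, 6), Pow(-6, -1))) = Add(Add(114, -4), Mul(Rational(7, 6), Rational(-1, 6))) = Add(110, Rational(-7, 36)) = Rational(3953, 36) ≈ 109.81)
Add(d, s) = Add(Rational(3953, 36), 262) = Rational(13385, 36)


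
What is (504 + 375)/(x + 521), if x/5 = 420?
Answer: 879/2621 ≈ 0.33537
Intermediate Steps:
x = 2100 (x = 5*420 = 2100)
(504 + 375)/(x + 521) = (504 + 375)/(2100 + 521) = 879/2621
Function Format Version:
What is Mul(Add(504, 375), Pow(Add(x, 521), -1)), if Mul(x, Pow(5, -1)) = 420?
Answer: Rational(879, 2621) ≈ 0.33537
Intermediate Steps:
x = 2100 (x = Mul(5, 420) = 2100)
Mul(Add(504, 375), Pow(Add(x, 521), -1)) = Mul(Add(504, 375), Pow(Add(2100, 521), -1)) = Mul(879, Pow(2621, -1)) = Mul(879, Rational(1, 2621)) = Rational(879, 2621)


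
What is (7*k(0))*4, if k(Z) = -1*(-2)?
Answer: 56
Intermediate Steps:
k(Z) = 2
(7*k(0))*4 = (7*2)*4 = 14*4 = 56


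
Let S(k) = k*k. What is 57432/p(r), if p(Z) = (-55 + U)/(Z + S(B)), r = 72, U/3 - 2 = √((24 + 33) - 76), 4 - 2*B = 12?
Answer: -61911696/643 - 3790512*I*√19/643 ≈ -96286.0 - 25696.0*I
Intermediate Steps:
B = -4 (B = 2 - ½*12 = 2 - 6 = -4)
U = 6 + 3*I*√19 (U = 6 + 3*√((24 + 33) - 76) = 6 + 3*√(57 - 76) = 6 + 3*√(-19) = 6 + 3*(I*√19) = 6 + 3*I*√19 ≈ 6.0 + 13.077*I)
S(k) = k²
p(Z) = (-49 + 3*I*√19)/(16 + Z) (p(Z) = (-55 + (6 + 3*I*√19))/(Z + (-4)²) = (-49 + 3*I*√19)/(Z + 16) = (-49 + 3*I*√19)/(16 + Z))
57432/p(r) = 57432/(((-49 + 3*I*√19)/(16 + 72))) = 57432/(((-49 + 3*I*√19)/88)) = 57432/(-49/88 + 3*I*√19/88)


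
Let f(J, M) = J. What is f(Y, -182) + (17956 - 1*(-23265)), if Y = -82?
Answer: 41139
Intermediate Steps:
f(Y, -182) + (17956 - 1*(-23265)) = -82 + (17956 - 1*(-23265)) = -82 + (17956 + 23265) = -82 + 41221 = 41139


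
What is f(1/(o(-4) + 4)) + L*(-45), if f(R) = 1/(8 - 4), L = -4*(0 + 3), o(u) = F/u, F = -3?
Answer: 2161/4 ≈ 540.25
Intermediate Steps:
o(u) = -3/u
L = -12 (L = -4*3 = -1*12 = -12)
f(R) = 1/4
f(1/(o(-4) + 4)) + L*(-45) = 1/4 - 12*(-45) = 1/4 + 540 = 2161/4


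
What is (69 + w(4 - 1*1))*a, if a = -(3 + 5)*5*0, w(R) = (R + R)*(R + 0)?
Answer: 0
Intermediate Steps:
w(R) = 2*R² (w(R) = (2*R)*R = 2*R²)
a = 0 (a = -8*5*0 = -1*40*0 = -40*0 = 0)
(69 + w(4 - 1*1))*a = (69 + 2*(4 - 1*1)²)*0 = (69 + 2*(4 - 1)²)*0 = (69 + 2*3²)*0 = (69 + 2*9)*0 = (69 + 18)*0 = 87*0 = 0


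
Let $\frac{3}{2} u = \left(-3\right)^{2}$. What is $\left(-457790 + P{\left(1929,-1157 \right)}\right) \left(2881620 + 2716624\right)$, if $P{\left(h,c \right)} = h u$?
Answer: $-2498026044704$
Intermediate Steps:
$u = 6$ ($u = \frac{2 \left(-3\right)^{2}}{3} = \frac{2}{3} \cdot 9 = 6$)
$P{\left(h,c \right)} = 6 h$ ($P{\left(h,c \right)} = h 6 = 6 h$)
$\left(-457790 + P{\left(1929,-1157 \right)}\right) \left(2881620 + 2716624\right) = \left(-457790 + 6 \cdot 1929\right) \left(2881620 + 2716624\right) = \left(-457790 + 11574\right) 5598244 = \left(-446216\right) 5598244 = -2498026044704$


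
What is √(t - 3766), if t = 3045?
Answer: I*√721 ≈ 26.851*I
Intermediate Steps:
√(t - 3766) = √(3045 - 3766) = √(-721) = I*√721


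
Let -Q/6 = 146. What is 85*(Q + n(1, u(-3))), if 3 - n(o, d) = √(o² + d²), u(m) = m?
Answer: -74205 - 85*√10 ≈ -74474.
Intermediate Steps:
Q = -876 (Q = -6*146 = -876)
n(o, d) = 3 - √(d² + o²) (n(o, d) = 3 - √(o² + d²) = 3 - √(d² + o²))
85*(Q + n(1, u(-3))) = 85*(-876 + (3 - √((-3)² + 1²))) = 85*(-876 + (3 - √(9 + 1))) = 85*(-876 + (3 - √10)) = 85*(-873 - √10) = -74205 - 85*√10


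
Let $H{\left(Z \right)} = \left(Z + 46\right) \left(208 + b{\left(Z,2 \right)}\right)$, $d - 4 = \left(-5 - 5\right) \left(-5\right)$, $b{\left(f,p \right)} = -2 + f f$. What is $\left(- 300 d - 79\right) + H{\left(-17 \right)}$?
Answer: $-1924$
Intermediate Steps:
$b{\left(f,p \right)} = -2 + f^{2}$
$d = 54$ ($d = 4 + \left(-5 - 5\right) \left(-5\right) = 4 - -50 = 4 + 50 = 54$)
$H{\left(Z \right)} = \left(46 + Z\right) \left(206 + Z^{2}\right)$ ($H{\left(Z \right)} = \left(Z + 46\right) \left(208 + \left(-2 + Z^{2}\right)\right) = \left(46 + Z\right) \left(206 + Z^{2}\right)$)
$\left(- 300 d - 79\right) + H{\left(-17 \right)} = \left(\left(-300\right) 54 - 79\right) + \left(9476 + \left(-17\right)^{3} + 46 \left(-17\right)^{2} + 206 \left(-17\right)\right) = \left(-16200 - 79\right) + \left(9476 - 4913 + 46 \cdot 289 - 3502\right) = -16279 + \left(9476 - 4913 + 13294 - 3502\right) = -16279 + 14355 = -1924$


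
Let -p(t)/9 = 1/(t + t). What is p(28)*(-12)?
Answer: 27/14 ≈ 1.9286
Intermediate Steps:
p(t) = -9/(2*t) (p(t) = -9/(t + t) = -9*1/(2*t) = -9/(2*t))
p(28)*(-12) = -9/2/28*(-12) = -9/2*1/28*(-12) = -9/56*(-12) = 27/14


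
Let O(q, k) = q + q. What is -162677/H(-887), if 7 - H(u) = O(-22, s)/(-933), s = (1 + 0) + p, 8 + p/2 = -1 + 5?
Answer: -151777641/6487 ≈ -23397.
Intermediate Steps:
p = -8 (p = -16 + 2*(-1 + 5) = -16 + 2*4 = -16 + 8 = -8)
s = -7 (s = (1 + 0) - 8 = 1 - 8 = -7)
O(q, k) = 2*q
H(u) = 6487/933 (H(u) = 7 - 2*(-22)/(-933) = 7 - (-44)*(-1)/933 = 7 - 1*44/933 = 7 - 44/933 = 6487/933)
-162677/H(-887) = -162677/6487/933 = -162677*933/6487 = -151777641/6487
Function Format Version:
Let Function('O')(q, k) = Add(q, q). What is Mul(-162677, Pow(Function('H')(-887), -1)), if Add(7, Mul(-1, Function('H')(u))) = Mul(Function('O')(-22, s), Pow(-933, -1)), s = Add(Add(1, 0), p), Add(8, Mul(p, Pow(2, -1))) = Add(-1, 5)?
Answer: Rational(-151777641, 6487) ≈ -23397.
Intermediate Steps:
p = -8 (p = Add(-16, Mul(2, Add(-1, 5))) = Add(-16, Mul(2, 4)) = Add(-16, 8) = -8)
s = -7 (s = Add(Add(1, 0), -8) = Add(1, -8) = -7)
Function('O')(q, k) = Mul(2, q)
Function('H')(u) = Rational(6487, 933) (Function('H')(u) = Add(7, Mul(-1, Mul(Mul(2, -22), Pow(-933, -1)))) = Add(7, Mul(-1, Mul(-44, Rational(-1, 933)))) = Add(7, Mul(-1, Rational(44, 933))) = Add(7, Rational(-44, 933)) = Rational(6487, 933))
Mul(-162677, Pow(Function('H')(-887), -1)) = Mul(-162677, Pow(Rational(6487, 933), -1)) = Mul(-162677, Rational(933, 6487)) = Rational(-151777641, 6487)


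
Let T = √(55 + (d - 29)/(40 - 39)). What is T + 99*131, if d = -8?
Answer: 12969 + 3*√2 ≈ 12973.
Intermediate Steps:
T = 3*√2 (T = √(55 + (-8 - 29)/(40 - 39)) = √(55 - 37/1) = √(55 - 37*1) = √(55 - 37) = √18 = 3*√2 ≈ 4.2426)
T + 99*131 = 3*√2 + 99*131 = 3*√2 + 12969 = 12969 + 3*√2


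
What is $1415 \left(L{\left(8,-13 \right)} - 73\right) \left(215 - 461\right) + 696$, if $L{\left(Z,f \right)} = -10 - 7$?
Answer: $31328796$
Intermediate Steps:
$L{\left(Z,f \right)} = -17$ ($L{\left(Z,f \right)} = -10 - 7 = -17$)
$1415 \left(L{\left(8,-13 \right)} - 73\right) \left(215 - 461\right) + 696 = 1415 \left(-17 - 73\right) \left(215 - 461\right) + 696 = 1415 \left(\left(-90\right) \left(-246\right)\right) + 696 = 1415 \cdot 22140 + 696 = 31328100 + 696 = 31328796$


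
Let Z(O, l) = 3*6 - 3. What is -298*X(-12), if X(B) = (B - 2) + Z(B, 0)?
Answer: -298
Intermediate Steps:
Z(O, l) = 15 (Z(O, l) = 18 - 3 = 15)
X(B) = 13 + B (X(B) = (B - 2) + 15 = (-2 + B) + 15 = 13 + B)
-298*X(-12) = -298*(13 - 12) = -298*1 = -298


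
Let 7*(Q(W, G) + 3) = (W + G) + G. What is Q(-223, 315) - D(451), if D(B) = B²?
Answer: -1423421/7 ≈ -2.0335e+5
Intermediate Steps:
Q(W, G) = -3 + W/7 + 2*G/7 (Q(W, G) = -3 + ((W + G) + G)/7 = -3 + ((G + W) + G)/7 = -3 + (W + 2*G)/7 = -3 + (W/7 + 2*G/7) = -3 + W/7 + 2*G/7)
Q(-223, 315) - D(451) = (-3 + (⅐)*(-223) + (2/7)*315) - 1*451² = (-3 - 223/7 + 90) - 1*203401 = 386/7 - 203401 = -1423421/7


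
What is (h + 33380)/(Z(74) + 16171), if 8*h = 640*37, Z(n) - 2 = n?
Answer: 36340/16247 ≈ 2.2367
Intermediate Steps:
Z(n) = 2 + n
h = 2960 (h = (640*37)/8 = (⅛)*23680 = 2960)
(h + 33380)/(Z(74) + 16171) = (2960 + 33380)/((2 + 74) + 16171) = 36340/(76 + 16171) = 36340/16247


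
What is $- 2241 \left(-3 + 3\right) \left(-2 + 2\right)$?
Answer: $0$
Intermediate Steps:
$- 2241 \left(-3 + 3\right) \left(-2 + 2\right) = - 2241 \cdot 0 \cdot 0 = \left(-2241\right) 0 = 0$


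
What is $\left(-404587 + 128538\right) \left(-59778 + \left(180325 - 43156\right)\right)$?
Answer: $-21363708159$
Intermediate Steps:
$\left(-404587 + 128538\right) \left(-59778 + \left(180325 - 43156\right)\right) = - 276049 \left(-59778 + \left(180325 - 43156\right)\right) = - 276049 \left(-59778 + 137169\right) = \left(-276049\right) 77391 = -21363708159$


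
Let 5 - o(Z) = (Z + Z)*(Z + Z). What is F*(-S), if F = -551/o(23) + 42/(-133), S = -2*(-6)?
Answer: 26364/40109 ≈ 0.65731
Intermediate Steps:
S = 12
o(Z) = 5 - 4*Z² (o(Z) = 5 - (Z + Z)*(Z + Z) = 5 - 2*Z*2*Z = 5 - 4*Z²)
F = -2197/40109 (F = -551/(5 - 4*23²) + 42/(-133) = -551/(5 - 4*529) + 42*(-1/133) = -551/(5 - 2116) - 6/19 = -551/(-2111) - 6/19 = -551*(-1/2111) - 6/19 = 551/2111 - 6/19 = -2197/40109 ≈ -0.054776)
F*(-S) = -(-2197)*12/40109 = -2197/40109*(-12) = 26364/40109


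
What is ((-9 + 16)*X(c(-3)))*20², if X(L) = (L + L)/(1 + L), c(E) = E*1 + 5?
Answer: 11200/3 ≈ 3733.3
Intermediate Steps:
c(E) = 5 + E (c(E) = E + 5 = 5 + E)
X(L) = 2*L/(1 + L) (X(L) = (2*L)/(1 + L) = 2*L/(1 + L))
((-9 + 16)*X(c(-3)))*20² = ((-9 + 16)*(2*(5 - 3)/(1 + (5 - 3))))*20² = (7*(2*2/(1 + 2)))*400 = (7*(2*2/3))*400 = (7*(2*2*(⅓)))*400 = (7*(4/3))*400 = (28/3)*400 = 11200/3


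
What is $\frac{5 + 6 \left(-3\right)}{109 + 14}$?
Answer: $- \frac{13}{123} \approx -0.10569$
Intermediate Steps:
$\frac{5 + 6 \left(-3\right)}{109 + 14} = \frac{5 - 18}{123} = \left(-13\right) \frac{1}{123} = - \frac{13}{123}$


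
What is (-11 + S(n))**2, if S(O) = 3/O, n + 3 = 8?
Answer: 2704/25 ≈ 108.16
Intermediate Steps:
n = 5 (n = -3 + 8 = 5)
(-11 + S(n))**2 = (-11 + 3/5)**2 = (-52/5)**2 = 2704/25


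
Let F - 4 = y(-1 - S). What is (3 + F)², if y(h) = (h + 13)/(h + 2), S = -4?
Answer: 2601/25 ≈ 104.04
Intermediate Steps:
y(h) = (13 + h)/(2 + h)
F = 36/5 (F = 4 + (13 + (-1 - 1*(-4)))/(2 + (-1 - 1*(-4))) = 4 + (13 + (-1 + 4))/(2 + (-1 + 4)) = 4 + (13 + 3)/(2 + 3) = 4 + 16/5 = 36/5 ≈ 7.2000)
(3 + F)² = (3 + 36/5)² = (51/5)² = 2601/25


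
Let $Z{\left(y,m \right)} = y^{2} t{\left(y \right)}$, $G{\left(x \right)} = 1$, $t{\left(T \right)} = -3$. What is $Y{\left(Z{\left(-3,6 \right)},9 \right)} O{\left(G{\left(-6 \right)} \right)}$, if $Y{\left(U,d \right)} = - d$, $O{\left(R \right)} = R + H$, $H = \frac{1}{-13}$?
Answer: $- \frac{108}{13} \approx -8.3077$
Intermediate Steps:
$H = - \frac{1}{13} \approx -0.076923$
$Z{\left(y,m \right)} = - 3 y^{2}$ ($Z{\left(y,m \right)} = y^{2} \left(-3\right) = - 3 y^{2}$)
$O{\left(R \right)} = - \frac{1}{13} + R$ ($O{\left(R \right)} = R - \frac{1}{13} = - \frac{1}{13} + R$)
$Y{\left(Z{\left(-3,6 \right)},9 \right)} O{\left(G{\left(-6 \right)} \right)} = \left(-1\right) 9 \left(- \frac{1}{13} + 1\right) = \left(-9\right) \frac{12}{13} = - \frac{108}{13}$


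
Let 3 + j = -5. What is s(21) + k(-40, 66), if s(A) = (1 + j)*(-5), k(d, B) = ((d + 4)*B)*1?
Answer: -2341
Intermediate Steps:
j = -8 (j = -3 - 5 = -8)
k(d, B) = B*(4 + d) (k(d, B) = ((4 + d)*B)*1 = (B*(4 + d))*1 = B*(4 + d))
s(A) = 35 (s(A) = (1 - 8)*(-5) = -7*(-5) = 35)
s(21) + k(-40, 66) = 35 + 66*(4 - 40) = 35 + 66*(-36) = 35 - 2376 = -2341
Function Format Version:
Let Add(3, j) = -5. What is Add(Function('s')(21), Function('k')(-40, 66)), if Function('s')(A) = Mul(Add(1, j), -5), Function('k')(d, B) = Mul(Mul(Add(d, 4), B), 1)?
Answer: -2341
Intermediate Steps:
j = -8 (j = Add(-3, -5) = -8)
Function('k')(d, B) = Mul(B, Add(4, d)) (Function('k')(d, B) = Mul(Mul(Add(4, d), B), 1) = Mul(Mul(B, Add(4, d)), 1) = Mul(B, Add(4, d)))
Function('s')(A) = 35 (Function('s')(A) = Mul(Add(1, -8), -5) = Mul(-7, -5) = 35)
Add(Function('s')(21), Function('k')(-40, 66)) = Add(35, Mul(66, Add(4, -40))) = Add(35, Mul(66, -36)) = Add(35, -2376) = -2341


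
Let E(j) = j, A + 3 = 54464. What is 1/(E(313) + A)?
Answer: 1/54774 ≈ 1.8257e-5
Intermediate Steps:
A = 54461 (A = -3 + 54464 = 54461)
1/(E(313) + A) = 1/(313 + 54461) = 1/54774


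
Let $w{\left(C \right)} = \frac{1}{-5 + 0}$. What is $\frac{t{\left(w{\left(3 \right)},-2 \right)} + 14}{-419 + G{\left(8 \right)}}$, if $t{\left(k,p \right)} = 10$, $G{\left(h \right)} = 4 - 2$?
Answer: $- \frac{8}{139} \approx -0.057554$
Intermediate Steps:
$G{\left(h \right)} = 2$ ($G{\left(h \right)} = 4 - 2 = 2$)
$w{\left(C \right)} = - \frac{1}{5}$ ($w{\left(C \right)} = \frac{1}{-5} = - \frac{1}{5}$)
$\frac{t{\left(w{\left(3 \right)},-2 \right)} + 14}{-419 + G{\left(8 \right)}} = \frac{10 + 14}{-419 + 2} = \frac{24}{-417} = 24 \left(- \frac{1}{417}\right) = - \frac{8}{139}$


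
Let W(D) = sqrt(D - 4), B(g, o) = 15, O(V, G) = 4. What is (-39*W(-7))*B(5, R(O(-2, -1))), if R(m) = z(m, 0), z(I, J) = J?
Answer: -585*I*sqrt(11) ≈ -1940.2*I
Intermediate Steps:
R(m) = 0
W(D) = sqrt(-4 + D)
(-39*W(-7))*B(5, R(O(-2, -1))) = -39*sqrt(-4 - 7)*15 = -39*I*sqrt(11)*15 = -585*I*sqrt(11)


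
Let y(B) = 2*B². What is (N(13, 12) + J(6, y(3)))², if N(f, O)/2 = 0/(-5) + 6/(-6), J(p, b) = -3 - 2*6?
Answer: 289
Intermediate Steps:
J(p, b) = -15 (J(p, b) = -3 - 12 = -15)
N(f, O) = -2 (N(f, O) = 2*(0/(-5) + 6/(-6)) = 2*(0*(-⅕) + 6*(-⅙)) = 2*(0 - 1) = 2*(-1) = -2)
(N(13, 12) + J(6, y(3)))² = (-2 - 15)² = (-17)² = 289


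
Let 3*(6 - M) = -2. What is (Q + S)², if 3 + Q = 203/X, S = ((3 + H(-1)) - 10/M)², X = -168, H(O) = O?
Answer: 9025/576 ≈ 15.668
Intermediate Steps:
M = 20/3 (M = 6 - ⅓*(-2) = 6 + ⅔ = 20/3 ≈ 6.6667)
S = ¼ (S = ((3 - 1) - 10/20/3)² = (2 - 10*3/20)² = (2 - 3/2)² = (½)² = ¼ ≈ 0.25000)
Q = -101/24 (Q = -3 + 203/(-168) = -3 + 203*(-1/168) = -3 - 29/24 = -101/24 ≈ -4.2083)
(Q + S)² = (-101/24 + ¼)² = (-95/24)² = 9025/576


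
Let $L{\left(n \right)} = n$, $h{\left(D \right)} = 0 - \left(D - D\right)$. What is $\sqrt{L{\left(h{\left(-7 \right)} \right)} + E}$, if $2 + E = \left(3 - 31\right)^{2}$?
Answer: $\sqrt{782} \approx 27.964$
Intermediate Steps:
$h{\left(D \right)} = 0$ ($h{\left(D \right)} = 0 - 0 = 0 + 0 = 0$)
$E = 782$ ($E = -2 + \left(3 - 31\right)^{2} = -2 + \left(-28\right)^{2} = -2 + 784 = 782$)
$\sqrt{L{\left(h{\left(-7 \right)} \right)} + E} = \sqrt{0 + 782} = \sqrt{782}$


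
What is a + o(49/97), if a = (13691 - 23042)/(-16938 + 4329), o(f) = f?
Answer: 169432/135897 ≈ 1.2468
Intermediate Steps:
a = 1039/1401 (a = -9351/(-12609) = -9351*(-1/12609) = 1039/1401 ≈ 0.74161)
a + o(49/97) = 1039/1401 + 49/97 = 169432/135897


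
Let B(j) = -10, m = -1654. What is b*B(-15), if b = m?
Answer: 16540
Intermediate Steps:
b = -1654
b*B(-15) = -1654*(-10) = 16540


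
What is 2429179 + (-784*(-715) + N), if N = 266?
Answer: 2990005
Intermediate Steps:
2429179 + (-784*(-715) + N) = 2429179 + (-784*(-715) + 266) = 2429179 + (560560 + 266) = 2429179 + 560826 = 2990005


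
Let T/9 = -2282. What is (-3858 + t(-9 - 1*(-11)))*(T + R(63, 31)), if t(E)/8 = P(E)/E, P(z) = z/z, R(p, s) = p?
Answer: 78910650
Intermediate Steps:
P(z) = 1
t(E) = 8/E (t(E) = 8*(1/E) = 8/E)
T = -20538 (T = 9*(-2282) = -20538)
(-3858 + t(-9 - 1*(-11)))*(T + R(63, 31)) = (-3858 + 8/(-9 - 1*(-11)))*(-20538 + 63) = (-3858 + 8/(-9 + 11))*(-20475) = (-3858 + 8/2)*(-20475) = (-3858 + 8*(1/2))*(-20475) = (-3858 + 4)*(-20475) = -3854*(-20475) = 78910650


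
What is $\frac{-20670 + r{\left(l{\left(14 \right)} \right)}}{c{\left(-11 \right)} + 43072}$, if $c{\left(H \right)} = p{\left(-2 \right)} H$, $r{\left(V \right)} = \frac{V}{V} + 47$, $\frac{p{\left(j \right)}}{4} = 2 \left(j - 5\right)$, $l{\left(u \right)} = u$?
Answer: $- \frac{10311}{21844} \approx -0.47203$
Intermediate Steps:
$p{\left(j \right)} = -40 + 8 j$ ($p{\left(j \right)} = 4 \cdot 2 \left(j - 5\right) = 4 \cdot 2 \left(-5 + j\right) = 4 \left(-10 + 2 j\right) = -40 + 8 j$)
$r{\left(V \right)} = 48$ ($r{\left(V \right)} = 1 + 47 = 48$)
$c{\left(H \right)} = - 56 H$ ($c{\left(H \right)} = \left(-40 + 8 \left(-2\right)\right) H = \left(-40 - 16\right) H = - 56 H$)
$\frac{-20670 + r{\left(l{\left(14 \right)} \right)}}{c{\left(-11 \right)} + 43072} = \frac{-20670 + 48}{\left(-56\right) \left(-11\right) + 43072} = - \frac{20622}{616 + 43072} = - \frac{20622}{43688} = \left(-20622\right) \frac{1}{43688} = - \frac{10311}{21844}$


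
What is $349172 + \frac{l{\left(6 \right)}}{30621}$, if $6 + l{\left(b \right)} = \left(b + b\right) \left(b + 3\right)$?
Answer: $\frac{3563998638}{10207} \approx 3.4917 \cdot 10^{5}$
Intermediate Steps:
$l{\left(b \right)} = -6 + 2 b \left(3 + b\right)$ ($l{\left(b \right)} = -6 + \left(b + b\right) \left(b + 3\right) = -6 + 2 b \left(3 + b\right)$)
$349172 + \frac{l{\left(6 \right)}}{30621} = 349172 + \frac{-6 + 2 \cdot 6^{2} + 6 \cdot 6}{30621} = 349172 + \frac{-6 + 2 \cdot 36 + 36}{30621} = 349172 + \frac{-6 + 72 + 36}{30621} = 349172 + \frac{1}{30621} \cdot 102 = 349172 + \frac{34}{10207} = \frac{3563998638}{10207}$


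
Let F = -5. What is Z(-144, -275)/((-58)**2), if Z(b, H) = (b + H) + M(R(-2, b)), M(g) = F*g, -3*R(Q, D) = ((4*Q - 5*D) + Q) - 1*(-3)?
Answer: 577/2523 ≈ 0.22870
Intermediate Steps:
R(Q, D) = -1 - 5*Q/3 + 5*D/3 (R(Q, D) = -(((4*Q - 5*D) + Q) - 1*(-3))/3 = -(((-5*D + 4*Q) + Q) + 3)/3 = -((-5*D + 5*Q) + 3)/3 = -(3 - 5*D + 5*Q)/3 = -1 - 5*Q/3 + 5*D/3)
M(g) = -5*g
Z(b, H) = -35/3 + H - 22*b/3 (Z(b, H) = (b + H) - 5*(-1 - 5/3*(-2) + 5*b/3) = (H + b) - 5*(-1 + 10/3 + 5*b/3) = (H + b) - 5*(7/3 + 5*b/3) = (H + b) + (-35/3 - 25*b/3) = -35/3 + H - 22*b/3)
Z(-144, -275)/((-58)**2) = (-35/3 - 275 - 22/3*(-144))/((-58)**2) = (-35/3 - 275 + 1056)/3364 = (2308/3)*(1/3364) = 577/2523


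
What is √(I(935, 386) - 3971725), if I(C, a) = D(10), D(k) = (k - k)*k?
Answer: 5*I*√158869 ≈ 1992.9*I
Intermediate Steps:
D(k) = 0 (D(k) = 0*k = 0)
I(C, a) = 0
√(I(935, 386) - 3971725) = √(0 - 3971725) = √(-3971725) = 5*I*√158869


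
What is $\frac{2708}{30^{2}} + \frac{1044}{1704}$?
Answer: $\frac{115709}{31950} \approx 3.6216$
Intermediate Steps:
$\frac{2708}{30^{2}} + \frac{1044}{1704} = \frac{2708}{900} + 1044 \cdot \frac{1}{1704} = 2708 \cdot \frac{1}{900} + \frac{87}{142} = \frac{677}{225} + \frac{87}{142} = \frac{115709}{31950}$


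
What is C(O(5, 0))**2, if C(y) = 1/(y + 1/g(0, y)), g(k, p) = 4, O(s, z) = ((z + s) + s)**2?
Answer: 16/160801 ≈ 9.9502e-5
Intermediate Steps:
O(s, z) = (z + 2*s)**2 (O(s, z) = ((s + z) + s)**2 = (z + 2*s)**2)
C(y) = 1/(1/4 + y) (C(y) = 1/(y + 1/4) = 1/(1/4 + y))
C(O(5, 0))**2 = (4/(1 + 4*(0 + 2*5)**2))**2 = (4/(1 + 4*(0 + 10)**2))**2 = (4/(1 + 4*10**2))**2 = (4/(1 + 4*100))**2 = (4/(1 + 400))**2 = (4/401)**2 = 16/160801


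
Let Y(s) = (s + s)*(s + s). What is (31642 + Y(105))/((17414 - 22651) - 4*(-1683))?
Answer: 75742/1495 ≈ 50.664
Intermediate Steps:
Y(s) = 4*s² (Y(s) = (2*s)*(2*s) = 4*s²)
(31642 + Y(105))/((17414 - 22651) - 4*(-1683)) = (31642 + 4*105²)/((17414 - 22651) - 4*(-1683)) = (31642 + 4*11025)/(-5237 + 6732) = (31642 + 44100)/1495 = 75742*(1/1495) = 75742/1495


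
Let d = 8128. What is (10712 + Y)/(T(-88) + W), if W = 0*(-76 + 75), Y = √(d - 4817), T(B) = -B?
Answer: 1339/11 + √3311/88 ≈ 122.38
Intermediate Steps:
Y = √3311 (Y = √(8128 - 4817) = √3311 ≈ 57.541)
W = 0 (W = 0*(-1) = 0)
(10712 + Y)/(T(-88) + W) = (10712 + √3311)/(-1*(-88) + 0) = (10712 + √3311)/(88 + 0) = (10712 + √3311)/88 = (10712 + √3311)*(1/88) = 1339/11 + √3311/88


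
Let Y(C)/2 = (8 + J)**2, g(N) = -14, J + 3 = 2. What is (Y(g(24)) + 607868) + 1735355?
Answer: 2343321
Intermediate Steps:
J = -1 (J = -3 + 2 = -1)
Y(C) = 98 (Y(C) = 2*(8 - 1)**2 = 2*7**2 = 2*49 = 98)
(Y(g(24)) + 607868) + 1735355 = (98 + 607868) + 1735355 = 607966 + 1735355 = 2343321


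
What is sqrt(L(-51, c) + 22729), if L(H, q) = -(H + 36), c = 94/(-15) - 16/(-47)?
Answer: 2*sqrt(5686) ≈ 150.81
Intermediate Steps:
c = -4178/705 (c = 94*(-1/15) - 16*(-1/47) = -94/15 + 16/47 = -4178/705 ≈ -5.9262)
L(H, q) = -36 - H (L(H, q) = -(36 + H) = -36 - H)
sqrt(L(-51, c) + 22729) = sqrt((-36 - 1*(-51)) + 22729) = sqrt((-36 + 51) + 22729) = sqrt(15 + 22729) = sqrt(22744) = 2*sqrt(5686)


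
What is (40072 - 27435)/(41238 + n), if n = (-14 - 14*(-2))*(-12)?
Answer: 12637/41070 ≈ 0.30769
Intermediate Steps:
n = -168 (n = (-14 + 28)*(-12) = 14*(-12) = -168)
(40072 - 27435)/(41238 + n) = (40072 - 27435)/(41238 - 168) = 12637/41070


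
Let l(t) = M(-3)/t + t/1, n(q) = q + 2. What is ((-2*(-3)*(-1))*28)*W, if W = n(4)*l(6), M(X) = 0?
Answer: -6048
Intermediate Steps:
n(q) = 2 + q
l(t) = t (l(t) = 0/t + t/1 = 0 + t*1 = 0 + t = t)
W = 36 (W = (2 + 4)*6 = 6*6 = 36)
((-2*(-3)*(-1))*28)*W = ((-2*(-3)*(-1))*28)*36 = ((6*(-1))*28)*36 = -6*28*36 = -168*36 = -6048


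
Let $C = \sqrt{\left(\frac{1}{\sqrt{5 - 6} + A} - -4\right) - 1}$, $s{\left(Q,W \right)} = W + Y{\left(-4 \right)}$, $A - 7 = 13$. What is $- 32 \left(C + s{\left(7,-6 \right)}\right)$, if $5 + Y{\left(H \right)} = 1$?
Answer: $320 - \frac{32 \sqrt{490423 - 401 i}}{401} \approx 264.12 + 0.022847 i$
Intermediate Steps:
$Y{\left(H \right)} = -4$ ($Y{\left(H \right)} = -5 + 1 = -4$)
$A = 20$ ($A = 7 + 13 = 20$)
$s{\left(Q,W \right)} = -4 + W$ ($s{\left(Q,W \right)} = W - 4 = -4 + W$)
$C = \sqrt{3 + \frac{20 - i}{401}}$ ($C = \sqrt{\left(\frac{1}{\sqrt{5 - 6} + 20} - -4\right) - 1} = \sqrt{\left(\frac{1}{\sqrt{-1} + 20} + 4\right) - 1} = \sqrt{\left(\frac{1}{i + 20} + 4\right) - 1} = \sqrt{\left(\frac{1}{20 + i} + 4\right) - 1} = \sqrt{\left(\frac{20 - i}{401} + 4\right) - 1} = \sqrt{\left(4 + \frac{20 - i}{401}\right) - 1} = \sqrt{3 + \frac{20 - i}{401}} \approx 1.7464 - 0.000714 i$)
$- 32 \left(C + s{\left(7,-6 \right)}\right) = - 32 \left(\frac{\sqrt{490423 - 401 i}}{401} - 10\right) = - 32 \left(-10 + \frac{\sqrt{490423 - 401 i}}{401}\right) = 320 - \frac{32 \sqrt{490423 - 401 i}}{401}$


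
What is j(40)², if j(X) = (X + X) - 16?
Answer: 4096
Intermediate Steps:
j(X) = -16 + 2*X (j(X) = 2*X - 16 = -16 + 2*X)
j(40)² = (-16 + 2*40)² = (-16 + 80)² = 64² = 4096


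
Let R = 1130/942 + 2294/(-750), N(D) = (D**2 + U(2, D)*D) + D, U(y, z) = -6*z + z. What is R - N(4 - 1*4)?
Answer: -109454/58875 ≈ -1.8591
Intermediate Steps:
U(y, z) = -5*z
N(D) = D - 4*D**2 (N(D) = (D**2 + (-5*D)*D) + D = (D**2 - 5*D**2) + D = -4*D**2 + D = D - 4*D**2)
R = -109454/58875 (R = 1130*(1/942) + 2294*(-1/750) = 565/471 - 1147/375 = -109454/58875 ≈ -1.8591)
R - N(4 - 1*4) = -109454/58875 - (4 - 1*4)*(1 - 4*(4 - 1*4)) = -109454/58875 - (4 - 4)*(1 - 4*(4 - 4)) = -109454/58875 - 0*(1 - 4*0) = -109454/58875 - 0*(1 + 0) = -109454/58875 - 0 = -109454/58875 - 1*0 = -109454/58875 + 0 = -109454/58875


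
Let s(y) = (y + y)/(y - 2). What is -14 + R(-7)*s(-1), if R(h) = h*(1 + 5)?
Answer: -42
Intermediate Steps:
s(y) = 2*y/(-2 + y) (s(y) = (2*y)/(-2 + y) = 2*y/(-2 + y))
R(h) = 6*h (R(h) = h*6 = 6*h)
-14 + R(-7)*s(-1) = -14 + (6*(-7))*(2*(-1)/(-2 - 1)) = -14 - 84*(-1)/(-3) = -14 - 84*(-1)*(-1)/3 = -14 - 42*2/3 = -14 - 28 = -42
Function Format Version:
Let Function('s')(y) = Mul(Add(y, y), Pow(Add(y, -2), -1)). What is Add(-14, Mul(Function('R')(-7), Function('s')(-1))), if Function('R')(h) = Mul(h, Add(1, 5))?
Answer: -42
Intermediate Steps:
Function('s')(y) = Mul(2, y, Pow(Add(-2, y), -1)) (Function('s')(y) = Mul(Mul(2, y), Pow(Add(-2, y), -1)) = Mul(2, y, Pow(Add(-2, y), -1)))
Function('R')(h) = Mul(6, h) (Function('R')(h) = Mul(h, 6) = Mul(6, h))
Add(-14, Mul(Function('R')(-7), Function('s')(-1))) = Add(-14, Mul(Mul(6, -7), Mul(2, -1, Pow(Add(-2, -1), -1)))) = Add(-14, Mul(-42, Mul(2, -1, Pow(-3, -1)))) = Add(-14, Mul(-42, Mul(2, -1, Rational(-1, 3)))) = Add(-14, Mul(-42, Rational(2, 3))) = Add(-14, -28) = -42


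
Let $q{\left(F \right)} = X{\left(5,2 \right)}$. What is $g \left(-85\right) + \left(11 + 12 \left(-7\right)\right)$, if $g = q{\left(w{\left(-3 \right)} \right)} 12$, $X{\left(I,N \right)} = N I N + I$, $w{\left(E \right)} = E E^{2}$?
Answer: $-25573$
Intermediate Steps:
$w{\left(E \right)} = E^{3}$
$X{\left(I,N \right)} = I + I N^{2}$ ($X{\left(I,N \right)} = I N N + I = I N^{2} + I = I + I N^{2}$)
$q{\left(F \right)} = 25$ ($q{\left(F \right)} = 5 \left(1 + 2^{2}\right) = 5 \left(1 + 4\right) = 5 \cdot 5 = 25$)
$g = 300$ ($g = 25 \cdot 12 = 300$)
$g \left(-85\right) + \left(11 + 12 \left(-7\right)\right) = 300 \left(-85\right) + \left(11 + 12 \left(-7\right)\right) = -25500 + \left(11 - 84\right) = -25500 - 73 = -25573$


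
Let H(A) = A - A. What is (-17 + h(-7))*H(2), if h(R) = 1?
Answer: 0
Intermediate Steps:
H(A) = 0
(-17 + h(-7))*H(2) = (-17 + 1)*0 = -16*0 = 0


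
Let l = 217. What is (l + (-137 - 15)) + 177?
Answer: 242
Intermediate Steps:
(l + (-137 - 15)) + 177 = (217 + (-137 - 15)) + 177 = (217 - 152) + 177 = 65 + 177 = 242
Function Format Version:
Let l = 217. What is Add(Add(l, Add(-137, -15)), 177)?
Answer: 242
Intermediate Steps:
Add(Add(l, Add(-137, -15)), 177) = Add(Add(217, Add(-137, -15)), 177) = Add(Add(217, -152), 177) = Add(65, 177) = 242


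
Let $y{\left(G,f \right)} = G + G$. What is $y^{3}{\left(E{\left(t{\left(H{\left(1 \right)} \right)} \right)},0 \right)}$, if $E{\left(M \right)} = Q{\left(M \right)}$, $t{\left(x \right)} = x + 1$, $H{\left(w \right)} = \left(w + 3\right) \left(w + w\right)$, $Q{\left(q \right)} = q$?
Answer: $5832$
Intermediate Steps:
$H{\left(w \right)} = 2 w \left(3 + w\right)$ ($H{\left(w \right)} = \left(3 + w\right) 2 w = 2 w \left(3 + w\right)$)
$t{\left(x \right)} = 1 + x$
$E{\left(M \right)} = M$
$y{\left(G,f \right)} = 2 G$
$y^{3}{\left(E{\left(t{\left(H{\left(1 \right)} \right)} \right)},0 \right)} = \left(2 \left(1 + 2 \cdot 1 \left(3 + 1\right)\right)\right)^{3} = \left(2 \left(1 + 2 \cdot 1 \cdot 4\right)\right)^{3} = \left(2 \left(1 + 8\right)\right)^{3} = \left(2 \cdot 9\right)^{3} = 18^{3} = 5832$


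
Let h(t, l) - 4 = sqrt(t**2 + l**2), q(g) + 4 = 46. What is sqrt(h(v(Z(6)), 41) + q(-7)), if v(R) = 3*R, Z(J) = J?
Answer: sqrt(46 + sqrt(2005)) ≈ 9.5277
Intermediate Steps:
q(g) = 42 (q(g) = -4 + 46 = 42)
h(t, l) = 4 + sqrt(l**2 + t**2) (h(t, l) = 4 + sqrt(t**2 + l**2) = 4 + sqrt(l**2 + t**2))
sqrt(h(v(Z(6)), 41) + q(-7)) = sqrt((4 + sqrt(41**2 + (3*6)**2)) + 42) = sqrt((4 + sqrt(1681 + 18**2)) + 42) = sqrt((4 + sqrt(1681 + 324)) + 42) = sqrt((4 + sqrt(2005)) + 42) = sqrt(46 + sqrt(2005))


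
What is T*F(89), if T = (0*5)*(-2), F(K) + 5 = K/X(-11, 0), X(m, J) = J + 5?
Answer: 0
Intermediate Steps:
X(m, J) = 5 + J
F(K) = -5 + K/5 (F(K) = -5 + K/(5 + 0) = -5 + K/5)
T = 0 (T = 0*(-2) = 0)
T*F(89) = 0*(-5 + (1/5)*89) = 0*(-5 + 89/5) = 0*(64/5) = 0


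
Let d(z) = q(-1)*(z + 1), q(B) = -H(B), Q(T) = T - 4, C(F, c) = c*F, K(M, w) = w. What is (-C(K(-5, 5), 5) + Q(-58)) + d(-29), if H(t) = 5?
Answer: 53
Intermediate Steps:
C(F, c) = F*c
Q(T) = -4 + T
q(B) = -5 (q(B) = -1*5 = -5)
d(z) = -5 - 5*z (d(z) = -5*(z + 1) = -5*(1 + z) = -5 - 5*z)
(-C(K(-5, 5), 5) + Q(-58)) + d(-29) = (-5*5 + (-4 - 58)) + (-5 - 5*(-29)) = (-1*25 - 62) + (-5 + 145) = (-25 - 62) + 140 = -87 + 140 = 53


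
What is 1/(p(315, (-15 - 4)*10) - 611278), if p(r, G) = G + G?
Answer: -1/611658 ≈ -1.6349e-6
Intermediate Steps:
p(r, G) = 2*G
1/(p(315, (-15 - 4)*10) - 611278) = 1/(2*((-15 - 4)*10) - 611278) = 1/(2*(-19*10) - 611278) = 1/(2*(-190) - 611278) = 1/(-380 - 611278) = 1/(-611658) = -1/611658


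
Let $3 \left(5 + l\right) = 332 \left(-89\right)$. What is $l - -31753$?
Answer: $\frac{65696}{3} \approx 21899.0$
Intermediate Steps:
$l = - \frac{29563}{3}$ ($l = -5 + \frac{332 \left(-89\right)}{3} = -5 + \frac{1}{3} \left(-29548\right) = -5 - \frac{29548}{3} = - \frac{29563}{3} \approx -9854.3$)
$l - -31753 = - \frac{29563}{3} - -31753 = - \frac{29563}{3} + 31753 = \frac{65696}{3}$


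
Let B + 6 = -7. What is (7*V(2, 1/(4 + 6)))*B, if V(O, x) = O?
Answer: -182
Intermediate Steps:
B = -13 (B = -6 - 7 = -13)
(7*V(2, 1/(4 + 6)))*B = (7*2)*(-13) = 14*(-13) = -182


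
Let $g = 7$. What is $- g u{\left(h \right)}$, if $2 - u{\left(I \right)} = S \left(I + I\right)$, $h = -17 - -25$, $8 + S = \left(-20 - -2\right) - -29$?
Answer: $322$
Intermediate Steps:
$S = 3$ ($S = -8 - -11 = -8 + \left(\left(-20 + 2\right) + 29\right) = -8 + \left(-18 + 29\right) = -8 + 11 = 3$)
$h = 8$ ($h = -17 + 25 = 8$)
$u{\left(I \right)} = 2 - 6 I$ ($u{\left(I \right)} = 2 - 3 \left(I + I\right) = 2 - 3 \cdot 2 I = 2 - 6 I$)
$- g u{\left(h \right)} = - 7 \left(2 - 48\right) = - 7 \left(-46\right) = \left(-1\right) \left(-322\right) = 322$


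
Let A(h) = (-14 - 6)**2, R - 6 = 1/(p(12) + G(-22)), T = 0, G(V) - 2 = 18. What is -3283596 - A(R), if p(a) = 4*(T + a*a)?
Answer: -3283996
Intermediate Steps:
G(V) = 20 (G(V) = 2 + 18 = 20)
p(a) = 4*a**2 (p(a) = 4*(0 + a*a) = 4*(0 + a**2) = 4*a**2)
R = 3577/596 (R = 6 + 1/(4*12**2 + 20) = 6 + 1/(4*144 + 20) = 6 + 1/(576 + 20) = 6 + 1/596 = 3577/596 ≈ 6.0017)
A(h) = 400 (A(h) = (-20)**2 = 400)
-3283596 - A(R) = -3283596 - 1*400 = -3283596 - 400 = -3283996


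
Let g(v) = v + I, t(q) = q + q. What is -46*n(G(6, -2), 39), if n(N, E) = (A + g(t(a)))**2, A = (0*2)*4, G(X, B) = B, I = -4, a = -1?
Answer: -1656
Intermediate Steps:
t(q) = 2*q
g(v) = -4 + v (g(v) = v - 4 = -4 + v)
A = 0 (A = 0*4 = 0)
n(N, E) = 36 (n(N, E) = (0 + (-4 + 2*(-1)))**2 = (0 + (-4 - 2))**2 = (0 - 6)**2 = (-6)**2 = 36)
-46*n(G(6, -2), 39) = -46*36 = -1656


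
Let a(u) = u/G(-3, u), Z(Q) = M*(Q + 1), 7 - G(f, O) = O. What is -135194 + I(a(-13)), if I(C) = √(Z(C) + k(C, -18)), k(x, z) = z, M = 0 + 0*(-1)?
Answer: -135194 + 3*I*√2 ≈ -1.3519e+5 + 4.2426*I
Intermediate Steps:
G(f, O) = 7 - O
M = 0 (M = 0 + 0 = 0)
Z(Q) = 0 (Z(Q) = 0*(Q + 1) = 0*(1 + Q) = 0)
a(u) = u/(7 - u)
I(C) = 3*I*√2 (I(C) = √(0 - 18) = √(-18) = 3*I*√2)
-135194 + I(a(-13)) = -135194 + 3*I*√2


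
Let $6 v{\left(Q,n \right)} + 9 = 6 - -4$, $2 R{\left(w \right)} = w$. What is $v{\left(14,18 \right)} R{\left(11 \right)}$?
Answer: $\frac{11}{12} \approx 0.91667$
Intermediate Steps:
$R{\left(w \right)} = \frac{w}{2}$
$v{\left(Q,n \right)} = \frac{1}{6}$ ($v{\left(Q,n \right)} = - \frac{3}{2} + \frac{6 - -4}{6} = - \frac{3}{2} + \frac{6 + 4}{6} = - \frac{3}{2} + \frac{1}{6} \cdot 10 = - \frac{3}{2} + \frac{5}{3} = \frac{1}{6}$)
$v{\left(14,18 \right)} R{\left(11 \right)} = \frac{\frac{1}{2} \cdot 11}{6} = \frac{1}{6} \cdot \frac{11}{2} = \frac{11}{12}$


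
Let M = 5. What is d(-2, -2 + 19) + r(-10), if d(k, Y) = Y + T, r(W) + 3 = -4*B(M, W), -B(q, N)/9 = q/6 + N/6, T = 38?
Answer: 22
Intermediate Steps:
B(q, N) = -3*N/2 - 3*q/2 (B(q, N) = -9*(q/6 + N/6) = -9*(N/6 + q/6) = -3*N/2 - 3*q/2)
r(W) = 27 + 6*W (r(W) = -3 - 4*(-3*W/2 - 3/2*5) = -3 - 4*(-3*W/2 - 15/2) = -3 - 4*(-15/2 - 3*W/2) = -3 + (30 + 6*W) = 27 + 6*W)
d(k, Y) = 38 + Y (d(k, Y) = Y + 38 = 38 + Y)
d(-2, -2 + 19) + r(-10) = (38 + (-2 + 19)) + (27 + 6*(-10)) = (38 + 17) + (27 - 60) = 55 - 33 = 22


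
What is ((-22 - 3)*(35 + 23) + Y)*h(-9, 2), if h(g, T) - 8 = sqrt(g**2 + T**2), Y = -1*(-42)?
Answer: -11264 - 1408*sqrt(85) ≈ -24245.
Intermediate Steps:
Y = 42
h(g, T) = 8 + sqrt(T**2 + g**2) (h(g, T) = 8 + sqrt(g**2 + T**2) = 8 + sqrt(T**2 + g**2))
((-22 - 3)*(35 + 23) + Y)*h(-9, 2) = ((-22 - 3)*(35 + 23) + 42)*(8 + sqrt(2**2 + (-9)**2)) = (-25*58 + 42)*(8 + sqrt(4 + 81)) = (-1450 + 42)*(8 + sqrt(85)) = -1408*(8 + sqrt(85)) = -11264 - 1408*sqrt(85)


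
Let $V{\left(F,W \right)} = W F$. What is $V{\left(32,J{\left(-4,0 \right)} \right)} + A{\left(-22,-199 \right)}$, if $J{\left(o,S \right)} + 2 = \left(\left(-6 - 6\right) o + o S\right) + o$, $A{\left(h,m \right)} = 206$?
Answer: $1550$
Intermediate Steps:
$J{\left(o,S \right)} = -2 - 11 o + S o$ ($J{\left(o,S \right)} = -2 + \left(\left(\left(-6 - 6\right) o + o S\right) + o\right) = -2 + \left(\left(\left(-6 - 6\right) o + S o\right) + o\right) = -2 + \left(\left(- 12 o + S o\right) + o\right) = -2 + \left(- 11 o + S o\right) = -2 - 11 o + S o$)
$V{\left(F,W \right)} = F W$
$V{\left(32,J{\left(-4,0 \right)} \right)} + A{\left(-22,-199 \right)} = 32 \left(-2 - -44 + 0 \left(-4\right)\right) + 206 = 32 \left(-2 + 44 + 0\right) + 206 = 32 \cdot 42 + 206 = 1344 + 206 = 1550$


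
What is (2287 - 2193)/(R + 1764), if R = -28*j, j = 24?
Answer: 47/546 ≈ 0.086081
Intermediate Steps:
R = -672 (R = -28*24 = -672)
(2287 - 2193)/(R + 1764) = (2287 - 2193)/(-672 + 1764) = 94/1092 = 94*(1/1092) = 47/546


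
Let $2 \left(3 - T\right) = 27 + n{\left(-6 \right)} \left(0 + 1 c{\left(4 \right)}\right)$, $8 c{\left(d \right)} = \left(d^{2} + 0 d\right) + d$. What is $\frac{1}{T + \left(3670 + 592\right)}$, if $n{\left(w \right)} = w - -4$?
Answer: $\frac{1}{4254} \approx 0.00023507$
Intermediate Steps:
$n{\left(w \right)} = 4 + w$ ($n{\left(w \right)} = w + 4 = 4 + w$)
$c{\left(d \right)} = \frac{d}{8} + \frac{d^{2}}{8}$ ($c{\left(d \right)} = \frac{\left(d^{2} + 0 d\right) + d}{8} = \frac{\left(d^{2} + 0\right) + d}{8} = \frac{d^{2} + d}{8} = \frac{d + d^{2}}{8} = \frac{d}{8} + \frac{d^{2}}{8}$)
$T = -8$ ($T = 3 - \frac{27 + \left(4 - 6\right) \left(0 + 1 \cdot \frac{1}{8} \cdot 4 \left(1 + 4\right)\right)}{2} = 3 - \frac{27 - 2 \left(0 + 1 \cdot \frac{1}{8} \cdot 4 \cdot 5\right)}{2} = 3 - \frac{27 - 2 \left(0 + 1 \cdot \frac{5}{2}\right)}{2} = 3 - \frac{27 - 2 \left(0 + \frac{5}{2}\right)}{2} = 3 - \frac{27 - 5}{2} = 3 - 11 = -8$)
$\frac{1}{T + \left(3670 + 592\right)} = \frac{1}{-8 + \left(3670 + 592\right)} = \frac{1}{-8 + 4262} = \frac{1}{4254}$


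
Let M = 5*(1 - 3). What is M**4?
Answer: 10000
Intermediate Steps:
M = -10 (M = 5*(-2) = -10)
M**4 = (-10)**4 = 10000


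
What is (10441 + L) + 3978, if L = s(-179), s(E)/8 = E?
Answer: 12987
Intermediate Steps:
s(E) = 8*E
L = -1432 (L = 8*(-179) = -1432)
(10441 + L) + 3978 = (10441 - 1432) + 3978 = 9009 + 3978 = 12987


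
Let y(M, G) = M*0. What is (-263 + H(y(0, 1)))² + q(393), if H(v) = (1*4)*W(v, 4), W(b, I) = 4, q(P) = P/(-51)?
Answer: 1037022/17 ≈ 61001.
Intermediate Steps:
q(P) = -P/51 (q(P) = P*(-1/51) = -P/51)
y(M, G) = 0
H(v) = 16 (H(v) = (1*4)*4 = 4*4 = 16)
(-263 + H(y(0, 1)))² + q(393) = (-263 + 16)² - 1/51*393 = (-247)² - 131/17 = 61009 - 131/17 = 1037022/17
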